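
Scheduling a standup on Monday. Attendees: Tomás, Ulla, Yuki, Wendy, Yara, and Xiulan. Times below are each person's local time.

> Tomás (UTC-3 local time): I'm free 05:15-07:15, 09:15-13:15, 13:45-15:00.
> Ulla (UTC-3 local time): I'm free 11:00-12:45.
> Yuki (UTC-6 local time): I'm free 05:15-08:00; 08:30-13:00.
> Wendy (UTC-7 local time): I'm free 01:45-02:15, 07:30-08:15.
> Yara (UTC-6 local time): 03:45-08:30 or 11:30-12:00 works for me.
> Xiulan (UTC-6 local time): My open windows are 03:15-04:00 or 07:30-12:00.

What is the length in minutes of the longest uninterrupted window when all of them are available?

Tomás in UTC: 08:15-10:15, 12:15-16:15, 16:45-18:00 (add 3h to convert from UTC-3).
Ulla in UTC: 14:00-15:45 (add 3h to convert from UTC-3).
Yuki in UTC: 11:15-14:00, 14:30-19:00 (add 6h to convert from UTC-6).
Wendy in UTC: 08:45-09:15, 14:30-15:15 (add 7h to convert from UTC-7).
Yara in UTC: 09:45-14:30, 17:30-18:00 (add 6h to convert from UTC-6).
Xiulan in UTC: 09:15-10:00, 13:30-18:00 (add 6h to convert from UTC-6).
Tomás ∩ Ulla: 14:00-15:45.
Tomás ∩ Ulla ∩ Yuki: 14:30-15:45.
Tomás ∩ Ulla ∩ Yuki ∩ Wendy: 14:30-15:15.
Tomás ∩ Ulla ∩ Yuki ∩ Wendy ∩ Yara: ∅.
Tomás ∩ Ulla ∩ Yuki ∩ Wendy ∩ Yara ∩ Xiulan: ∅.
There is no time when everyone is free.
No common window exists, so the longest block is 0 minutes.

0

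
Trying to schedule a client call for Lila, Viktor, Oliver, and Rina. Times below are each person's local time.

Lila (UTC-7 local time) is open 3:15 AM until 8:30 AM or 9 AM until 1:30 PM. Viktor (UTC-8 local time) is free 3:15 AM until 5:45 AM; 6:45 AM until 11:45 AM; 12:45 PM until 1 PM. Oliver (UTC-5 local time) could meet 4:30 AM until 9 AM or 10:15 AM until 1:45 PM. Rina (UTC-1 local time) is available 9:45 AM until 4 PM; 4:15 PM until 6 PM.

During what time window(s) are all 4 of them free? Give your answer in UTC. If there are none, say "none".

Lila in UTC: 10:15-15:30, 16:00-20:30 (add 7h to convert from UTC-7).
Viktor in UTC: 11:15-13:45, 14:45-19:45, 20:45-21:00 (add 8h to convert from UTC-8).
Oliver in UTC: 09:30-14:00, 15:15-18:45 (add 5h to convert from UTC-5).
Rina in UTC: 10:45-17:00, 17:15-19:00 (add 1h to convert from UTC-1).
Lila ∩ Viktor: 11:15-13:45, 14:45-15:30, 16:00-19:45.
Lila ∩ Viktor ∩ Oliver: 11:15-13:45, 15:15-15:30, 16:00-18:45.
Lila ∩ Viktor ∩ Oliver ∩ Rina: 11:15-13:45, 15:15-15:30, 16:00-17:00, 17:15-18:45.

11:15-13:45, 15:15-15:30, 16:00-17:00, 17:15-18:45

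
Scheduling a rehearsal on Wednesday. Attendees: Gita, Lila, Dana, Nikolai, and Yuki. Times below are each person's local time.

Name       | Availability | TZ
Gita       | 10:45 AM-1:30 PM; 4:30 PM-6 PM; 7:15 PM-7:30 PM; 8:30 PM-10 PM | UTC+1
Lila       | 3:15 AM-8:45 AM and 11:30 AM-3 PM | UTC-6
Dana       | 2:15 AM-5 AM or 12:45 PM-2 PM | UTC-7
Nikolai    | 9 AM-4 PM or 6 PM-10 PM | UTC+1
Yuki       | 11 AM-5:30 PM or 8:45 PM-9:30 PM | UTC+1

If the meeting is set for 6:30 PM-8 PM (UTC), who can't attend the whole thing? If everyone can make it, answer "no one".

Gita in UTC: 09:45-12:30, 15:30-17:00, 18:15-18:30, 19:30-21:00 (subtract 1h to convert from UTC+1).
Lila in UTC: 09:15-14:45, 17:30-21:00 (add 6h to convert from UTC-6).
Dana in UTC: 09:15-12:00, 19:45-21:00 (add 7h to convert from UTC-7).
Nikolai in UTC: 08:00-15:00, 17:00-21:00 (subtract 1h to convert from UTC+1).
Yuki in UTC: 10:00-16:30, 19:45-20:30 (subtract 1h to convert from UTC+1).
Gita: not fully free for 18:30-20:00. Lila: free for 18:30-20:00. Dana: not fully free for 18:30-20:00. Nikolai: free for 18:30-20:00. Yuki: not fully free for 18:30-20:00.

Dana, Gita, Yuki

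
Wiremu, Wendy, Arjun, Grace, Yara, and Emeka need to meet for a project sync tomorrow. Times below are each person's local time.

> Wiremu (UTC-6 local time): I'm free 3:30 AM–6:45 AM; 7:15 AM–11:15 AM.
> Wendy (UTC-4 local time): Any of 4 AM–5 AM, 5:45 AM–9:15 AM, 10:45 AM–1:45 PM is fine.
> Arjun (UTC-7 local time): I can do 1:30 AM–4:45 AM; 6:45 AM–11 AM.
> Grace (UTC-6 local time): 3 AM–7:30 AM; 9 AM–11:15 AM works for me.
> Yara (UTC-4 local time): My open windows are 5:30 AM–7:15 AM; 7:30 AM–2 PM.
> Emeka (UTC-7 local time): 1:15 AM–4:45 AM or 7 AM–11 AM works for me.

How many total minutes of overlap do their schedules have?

240

Wiremu in UTC: 09:30-12:45, 13:15-17:15 (add 6h to convert from UTC-6).
Wendy in UTC: 08:00-09:00, 09:45-13:15, 14:45-17:45 (add 4h to convert from UTC-4).
Arjun in UTC: 08:30-11:45, 13:45-18:00 (add 7h to convert from UTC-7).
Grace in UTC: 09:00-13:30, 15:00-17:15 (add 6h to convert from UTC-6).
Yara in UTC: 09:30-11:15, 11:30-18:00 (add 4h to convert from UTC-4).
Emeka in UTC: 08:15-11:45, 14:00-18:00 (add 7h to convert from UTC-7).
Wiremu ∩ Wendy: 09:45-12:45, 14:45-17:15.
Wiremu ∩ Wendy ∩ Arjun: 09:45-11:45, 14:45-17:15.
Wiremu ∩ Wendy ∩ Arjun ∩ Grace: 09:45-11:45, 15:00-17:15.
Wiremu ∩ Wendy ∩ Arjun ∩ Grace ∩ Yara: 09:45-11:15, 11:30-11:45, 15:00-17:15.
Wiremu ∩ Wendy ∩ Arjun ∩ Grace ∩ Yara ∩ Emeka: 09:45-11:15, 11:30-11:45, 15:00-17:15.
Summing the common windows: 90 + 15 + 135 = 240 minutes.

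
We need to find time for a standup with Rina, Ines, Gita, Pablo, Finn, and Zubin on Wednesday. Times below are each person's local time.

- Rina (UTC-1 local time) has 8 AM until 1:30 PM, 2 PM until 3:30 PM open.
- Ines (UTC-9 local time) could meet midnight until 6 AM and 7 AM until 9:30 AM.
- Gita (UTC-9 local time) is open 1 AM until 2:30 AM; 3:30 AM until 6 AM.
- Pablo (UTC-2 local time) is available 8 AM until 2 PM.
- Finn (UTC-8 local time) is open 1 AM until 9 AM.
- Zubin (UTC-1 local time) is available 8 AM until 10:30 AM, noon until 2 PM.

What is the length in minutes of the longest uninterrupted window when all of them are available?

Rina in UTC: 09:00-14:30, 15:00-16:30 (add 1h to convert from UTC-1).
Ines in UTC: 09:00-15:00, 16:00-18:30 (add 9h to convert from UTC-9).
Gita in UTC: 10:00-11:30, 12:30-15:00 (add 9h to convert from UTC-9).
Pablo in UTC: 10:00-16:00 (add 2h to convert from UTC-2).
Finn in UTC: 09:00-17:00 (add 8h to convert from UTC-8).
Zubin in UTC: 09:00-11:30, 13:00-15:00 (add 1h to convert from UTC-1).
Rina ∩ Ines: 09:00-14:30, 16:00-16:30.
Rina ∩ Ines ∩ Gita: 10:00-11:30, 12:30-14:30.
Rina ∩ Ines ∩ Gita ∩ Pablo: 10:00-11:30, 12:30-14:30.
Rina ∩ Ines ∩ Gita ∩ Pablo ∩ Finn: 10:00-11:30, 12:30-14:30.
Rina ∩ Ines ∩ Gita ∩ Pablo ∩ Finn ∩ Zubin: 10:00-11:30, 13:00-14:30.
The longest is 10:00-11:30 at 90 minutes.

90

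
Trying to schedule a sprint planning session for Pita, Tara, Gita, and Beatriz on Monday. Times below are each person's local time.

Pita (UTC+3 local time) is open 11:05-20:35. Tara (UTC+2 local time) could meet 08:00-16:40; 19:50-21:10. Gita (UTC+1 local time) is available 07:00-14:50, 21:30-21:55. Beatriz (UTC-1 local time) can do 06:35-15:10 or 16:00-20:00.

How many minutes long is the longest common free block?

345

Pita in UTC: 08:05-17:35 (subtract 3h to convert from UTC+3).
Tara in UTC: 06:00-14:40, 17:50-19:10 (subtract 2h to convert from UTC+2).
Gita in UTC: 06:00-13:50, 20:30-20:55 (subtract 1h to convert from UTC+1).
Beatriz in UTC: 07:35-16:10, 17:00-21:00 (add 1h to convert from UTC-1).
Pita ∩ Tara: 08:05-14:40.
Pita ∩ Tara ∩ Gita: 08:05-13:50.
Pita ∩ Tara ∩ Gita ∩ Beatriz: 08:05-13:50.
The longest is 08:05-13:50 at 345 minutes.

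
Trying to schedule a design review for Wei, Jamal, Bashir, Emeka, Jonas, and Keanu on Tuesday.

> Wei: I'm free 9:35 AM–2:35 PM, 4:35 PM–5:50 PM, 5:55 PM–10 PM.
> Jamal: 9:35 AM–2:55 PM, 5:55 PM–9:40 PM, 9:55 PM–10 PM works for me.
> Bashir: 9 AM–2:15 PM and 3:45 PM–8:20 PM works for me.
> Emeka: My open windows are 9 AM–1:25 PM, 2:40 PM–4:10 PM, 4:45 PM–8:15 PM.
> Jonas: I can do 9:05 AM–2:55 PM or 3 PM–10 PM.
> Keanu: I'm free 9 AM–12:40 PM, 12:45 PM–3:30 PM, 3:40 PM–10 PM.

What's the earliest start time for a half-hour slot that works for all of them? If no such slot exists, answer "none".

Wei ∩ Jamal: 09:35-14:35, 17:55-21:40, 21:55-22:00.
Wei ∩ Jamal ∩ Bashir: 09:35-14:15, 17:55-20:20.
Wei ∩ Jamal ∩ Bashir ∩ Emeka: 09:35-13:25, 17:55-20:15.
Wei ∩ Jamal ∩ Bashir ∩ Emeka ∩ Jonas: 09:35-13:25, 17:55-20:15.
Wei ∩ Jamal ∩ Bashir ∩ Emeka ∩ Jonas ∩ Keanu: 09:35-12:40, 12:45-13:25, 17:55-20:15.
The first common window of at least 30 minutes is 09:35-12:40, so the earliest start is 09:35.

09:35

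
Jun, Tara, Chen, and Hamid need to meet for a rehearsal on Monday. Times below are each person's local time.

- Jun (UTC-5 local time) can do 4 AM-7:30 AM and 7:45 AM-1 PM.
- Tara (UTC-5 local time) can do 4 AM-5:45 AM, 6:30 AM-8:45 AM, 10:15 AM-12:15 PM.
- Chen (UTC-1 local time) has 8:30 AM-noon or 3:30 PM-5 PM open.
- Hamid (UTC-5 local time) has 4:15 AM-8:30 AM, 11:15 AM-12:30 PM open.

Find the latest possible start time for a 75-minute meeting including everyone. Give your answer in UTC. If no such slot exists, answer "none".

Jun in UTC: 09:00-12:30, 12:45-18:00 (add 5h to convert from UTC-5).
Tara in UTC: 09:00-10:45, 11:30-13:45, 15:15-17:15 (add 5h to convert from UTC-5).
Chen in UTC: 09:30-13:00, 16:30-18:00 (add 1h to convert from UTC-1).
Hamid in UTC: 09:15-13:30, 16:15-17:30 (add 5h to convert from UTC-5).
Jun ∩ Tara: 09:00-10:45, 11:30-12:30, 12:45-13:45, 15:15-17:15.
Jun ∩ Tara ∩ Chen: 09:30-10:45, 11:30-12:30, 12:45-13:00, 16:30-17:15.
Jun ∩ Tara ∩ Chen ∩ Hamid: 09:30-10:45, 11:30-12:30, 12:45-13:00, 16:30-17:15.
So the common availability across everyone is 09:30-10:45, 11:30-12:30, 12:45-13:00, 16:30-17:15.
The last common window of at least 75 minutes is 09:30-10:45; a 75-minute meeting can start as late as 09:30 and still end by 10:45.

09:30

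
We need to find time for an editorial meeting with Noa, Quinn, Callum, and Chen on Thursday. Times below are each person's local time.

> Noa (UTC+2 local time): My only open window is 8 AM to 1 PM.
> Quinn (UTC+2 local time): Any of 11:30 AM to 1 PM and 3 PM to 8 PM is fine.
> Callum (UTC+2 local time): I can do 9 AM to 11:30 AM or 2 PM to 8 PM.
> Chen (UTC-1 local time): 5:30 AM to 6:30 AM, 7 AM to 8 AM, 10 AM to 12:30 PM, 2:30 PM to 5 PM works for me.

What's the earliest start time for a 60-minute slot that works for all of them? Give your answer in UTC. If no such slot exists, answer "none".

Noa in UTC: 06:00-11:00 (subtract 2h to convert from UTC+2).
Quinn in UTC: 09:30-11:00, 13:00-18:00 (subtract 2h to convert from UTC+2).
Callum in UTC: 07:00-09:30, 12:00-18:00 (subtract 2h to convert from UTC+2).
Chen in UTC: 06:30-07:30, 08:00-09:00, 11:00-13:30, 15:30-18:00 (add 1h to convert from UTC-1).
Noa ∩ Quinn: 09:30-11:00.
Noa ∩ Quinn ∩ Callum: ∅.
Noa ∩ Quinn ∩ Callum ∩ Chen: ∅.
There is no time when everyone is free.
No common window is at least 60 minutes long.

none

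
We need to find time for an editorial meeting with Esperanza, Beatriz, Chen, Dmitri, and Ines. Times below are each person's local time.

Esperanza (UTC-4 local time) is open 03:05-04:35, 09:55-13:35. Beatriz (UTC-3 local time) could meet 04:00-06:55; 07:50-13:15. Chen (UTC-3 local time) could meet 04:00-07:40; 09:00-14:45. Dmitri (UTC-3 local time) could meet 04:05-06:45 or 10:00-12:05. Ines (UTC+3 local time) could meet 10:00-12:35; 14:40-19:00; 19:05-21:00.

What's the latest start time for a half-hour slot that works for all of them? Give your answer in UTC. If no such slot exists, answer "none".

Esperanza in UTC: 07:05-08:35, 13:55-17:35 (add 4h to convert from UTC-4).
Beatriz in UTC: 07:00-09:55, 10:50-16:15 (add 3h to convert from UTC-3).
Chen in UTC: 07:00-10:40, 12:00-17:45 (add 3h to convert from UTC-3).
Dmitri in UTC: 07:05-09:45, 13:00-15:05 (add 3h to convert from UTC-3).
Ines in UTC: 07:00-09:35, 11:40-16:00, 16:05-18:00 (subtract 3h to convert from UTC+3).
Esperanza ∩ Beatriz: 07:05-08:35, 13:55-16:15.
Esperanza ∩ Beatriz ∩ Chen: 07:05-08:35, 13:55-16:15.
Esperanza ∩ Beatriz ∩ Chen ∩ Dmitri: 07:05-08:35, 13:55-15:05.
Esperanza ∩ Beatriz ∩ Chen ∩ Dmitri ∩ Ines: 07:05-08:35, 13:55-15:05.
Those are the intersection windows.
The last common window of at least 30 minutes is 13:55-15:05; a 30-minute meeting can start as late as 14:35 and still end by 15:05.

14:35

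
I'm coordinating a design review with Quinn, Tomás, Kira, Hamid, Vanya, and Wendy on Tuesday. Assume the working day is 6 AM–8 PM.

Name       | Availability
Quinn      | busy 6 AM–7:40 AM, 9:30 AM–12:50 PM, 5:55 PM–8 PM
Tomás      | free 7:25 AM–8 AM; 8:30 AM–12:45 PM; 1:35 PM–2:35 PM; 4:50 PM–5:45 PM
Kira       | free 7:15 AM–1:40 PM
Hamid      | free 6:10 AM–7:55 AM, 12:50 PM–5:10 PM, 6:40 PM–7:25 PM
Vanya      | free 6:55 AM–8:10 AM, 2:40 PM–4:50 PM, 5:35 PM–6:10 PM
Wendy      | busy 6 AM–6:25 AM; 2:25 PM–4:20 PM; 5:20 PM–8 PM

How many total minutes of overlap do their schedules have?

15

Quinn free: 07:40-09:30, 12:50-17:55 (invert busy blocks within the working day).
Tomás free: 07:25-08:00, 08:30-12:45, 13:35-14:35, 16:50-17:45.
Kira free: 07:15-13:40.
Hamid free: 06:10-07:55, 12:50-17:10, 18:40-19:25.
Vanya free: 06:55-08:10, 14:40-16:50, 17:35-18:10.
Wendy free: 06:25-14:25, 16:20-17:20 (invert busy blocks within the working day).
Quinn ∩ Tomás: 07:40-08:00, 08:30-09:30, 13:35-14:35, 16:50-17:45.
Quinn ∩ Tomás ∩ Kira: 07:40-08:00, 08:30-09:30, 13:35-13:40.
Quinn ∩ Tomás ∩ Kira ∩ Hamid: 07:40-07:55, 13:35-13:40.
Quinn ∩ Tomás ∩ Kira ∩ Hamid ∩ Vanya: 07:40-07:55.
Quinn ∩ Tomás ∩ Kira ∩ Hamid ∩ Vanya ∩ Wendy: 07:40-07:55.
That's a single block of 15 minutes.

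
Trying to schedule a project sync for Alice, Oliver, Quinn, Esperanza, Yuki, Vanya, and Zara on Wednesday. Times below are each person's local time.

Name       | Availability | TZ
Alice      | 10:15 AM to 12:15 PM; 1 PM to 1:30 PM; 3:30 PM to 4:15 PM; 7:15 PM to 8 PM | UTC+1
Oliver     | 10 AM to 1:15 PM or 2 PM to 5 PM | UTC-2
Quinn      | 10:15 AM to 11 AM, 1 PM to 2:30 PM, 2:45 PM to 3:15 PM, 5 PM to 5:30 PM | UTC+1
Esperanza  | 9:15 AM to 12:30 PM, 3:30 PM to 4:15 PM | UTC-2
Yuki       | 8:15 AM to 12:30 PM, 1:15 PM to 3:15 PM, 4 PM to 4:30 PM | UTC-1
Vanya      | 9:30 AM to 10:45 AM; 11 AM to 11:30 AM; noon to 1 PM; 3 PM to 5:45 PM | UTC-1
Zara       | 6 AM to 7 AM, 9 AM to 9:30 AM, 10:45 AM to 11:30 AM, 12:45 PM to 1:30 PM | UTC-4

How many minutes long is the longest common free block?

Alice in UTC: 09:15-11:15, 12:00-12:30, 14:30-15:15, 18:15-19:00 (subtract 1h to convert from UTC+1).
Oliver in UTC: 12:00-15:15, 16:00-19:00 (add 2h to convert from UTC-2).
Quinn in UTC: 09:15-10:00, 12:00-13:30, 13:45-14:15, 16:00-16:30 (subtract 1h to convert from UTC+1).
Esperanza in UTC: 11:15-14:30, 17:30-18:15 (add 2h to convert from UTC-2).
Yuki in UTC: 09:15-13:30, 14:15-16:15, 17:00-17:30 (add 1h to convert from UTC-1).
Vanya in UTC: 10:30-11:45, 12:00-12:30, 13:00-14:00, 16:00-18:45 (add 1h to convert from UTC-1).
Zara in UTC: 10:00-11:00, 13:00-13:30, 14:45-15:30, 16:45-17:30 (add 4h to convert from UTC-4).
Alice ∩ Oliver: 12:00-12:30, 14:30-15:15, 18:15-19:00.
Alice ∩ Oliver ∩ Quinn: 12:00-12:30.
Alice ∩ Oliver ∩ Quinn ∩ Esperanza: 12:00-12:30.
Alice ∩ Oliver ∩ Quinn ∩ Esperanza ∩ Yuki: 12:00-12:30.
Alice ∩ Oliver ∩ Quinn ∩ Esperanza ∩ Yuki ∩ Vanya: 12:00-12:30.
Alice ∩ Oliver ∩ Quinn ∩ Esperanza ∩ Yuki ∩ Vanya ∩ Zara: ∅.
There is no time when everyone is free.
No common window exists, so the longest block is 0 minutes.

0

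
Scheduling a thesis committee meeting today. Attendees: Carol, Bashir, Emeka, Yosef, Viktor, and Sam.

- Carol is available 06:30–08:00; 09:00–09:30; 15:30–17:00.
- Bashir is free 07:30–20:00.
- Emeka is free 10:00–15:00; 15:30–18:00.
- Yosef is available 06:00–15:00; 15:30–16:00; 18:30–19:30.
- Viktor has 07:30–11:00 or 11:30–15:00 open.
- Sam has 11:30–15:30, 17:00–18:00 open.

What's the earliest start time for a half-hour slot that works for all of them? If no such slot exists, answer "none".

none

Carol ∩ Bashir: 07:30-08:00, 09:00-09:30, 15:30-17:00.
Carol ∩ Bashir ∩ Emeka: 15:30-17:00.
Carol ∩ Bashir ∩ Emeka ∩ Yosef: 15:30-16:00.
Carol ∩ Bashir ∩ Emeka ∩ Yosef ∩ Viktor: ∅.
Carol ∩ Bashir ∩ Emeka ∩ Yosef ∩ Viktor ∩ Sam: ∅.
There is no time when everyone is free.
No common window is at least 30 minutes long.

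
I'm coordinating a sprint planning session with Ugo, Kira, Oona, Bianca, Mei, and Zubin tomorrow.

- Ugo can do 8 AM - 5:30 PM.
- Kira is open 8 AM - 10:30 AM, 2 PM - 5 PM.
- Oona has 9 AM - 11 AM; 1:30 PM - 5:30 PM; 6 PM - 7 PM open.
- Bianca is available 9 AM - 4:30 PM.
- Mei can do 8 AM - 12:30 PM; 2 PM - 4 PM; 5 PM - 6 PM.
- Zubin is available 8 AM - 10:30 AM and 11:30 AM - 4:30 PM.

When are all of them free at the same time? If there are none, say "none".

09:00-10:30, 14:00-16:00

Ugo ∩ Kira: 08:00-10:30, 14:00-17:00.
Ugo ∩ Kira ∩ Oona: 09:00-10:30, 14:00-17:00.
Ugo ∩ Kira ∩ Oona ∩ Bianca: 09:00-10:30, 14:00-16:30.
Ugo ∩ Kira ∩ Oona ∩ Bianca ∩ Mei: 09:00-10:30, 14:00-16:00.
Ugo ∩ Kira ∩ Oona ∩ Bianca ∩ Mei ∩ Zubin: 09:00-10:30, 14:00-16:00.
So the common availability across everyone is 09:00-10:30, 14:00-16:00.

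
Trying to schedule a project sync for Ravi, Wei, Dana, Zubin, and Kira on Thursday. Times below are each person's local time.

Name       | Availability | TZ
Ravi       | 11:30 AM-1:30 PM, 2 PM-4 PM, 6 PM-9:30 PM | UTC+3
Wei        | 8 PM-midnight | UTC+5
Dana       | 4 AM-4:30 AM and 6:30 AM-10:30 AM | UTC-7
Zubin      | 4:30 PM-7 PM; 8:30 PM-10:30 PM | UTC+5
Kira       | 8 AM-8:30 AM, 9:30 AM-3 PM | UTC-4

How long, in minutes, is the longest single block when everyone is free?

120

Ravi in UTC: 08:30-10:30, 11:00-13:00, 15:00-18:30 (subtract 3h to convert from UTC+3).
Wei in UTC: 15:00-19:00 (subtract 5h to convert from UTC+5).
Dana in UTC: 11:00-11:30, 13:30-17:30 (add 7h to convert from UTC-7).
Zubin in UTC: 11:30-14:00, 15:30-17:30 (subtract 5h to convert from UTC+5).
Kira in UTC: 12:00-12:30, 13:30-19:00 (add 4h to convert from UTC-4).
Ravi ∩ Wei: 15:00-18:30.
Ravi ∩ Wei ∩ Dana: 15:00-17:30.
Ravi ∩ Wei ∩ Dana ∩ Zubin: 15:30-17:30.
Ravi ∩ Wei ∩ Dana ∩ Zubin ∩ Kira: 15:30-17:30.
The longest is 15:30-17:30 at 120 minutes.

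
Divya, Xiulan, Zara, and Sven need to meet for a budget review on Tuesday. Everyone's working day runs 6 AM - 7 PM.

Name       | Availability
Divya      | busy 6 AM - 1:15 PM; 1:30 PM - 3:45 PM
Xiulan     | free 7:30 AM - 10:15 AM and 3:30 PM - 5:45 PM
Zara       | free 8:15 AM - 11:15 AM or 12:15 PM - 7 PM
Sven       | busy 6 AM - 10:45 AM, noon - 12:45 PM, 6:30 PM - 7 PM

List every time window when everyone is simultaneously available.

Divya free: 13:15-13:30, 15:45-19:00 (invert busy blocks within the working day).
Xiulan free: 07:30-10:15, 15:30-17:45.
Zara free: 08:15-11:15, 12:15-19:00.
Sven free: 10:45-12:00, 12:45-18:30 (invert busy blocks within the working day).
Divya ∩ Xiulan: 15:45-17:45.
Divya ∩ Xiulan ∩ Zara: 15:45-17:45.
Divya ∩ Xiulan ∩ Zara ∩ Sven: 15:45-17:45.

15:45-17:45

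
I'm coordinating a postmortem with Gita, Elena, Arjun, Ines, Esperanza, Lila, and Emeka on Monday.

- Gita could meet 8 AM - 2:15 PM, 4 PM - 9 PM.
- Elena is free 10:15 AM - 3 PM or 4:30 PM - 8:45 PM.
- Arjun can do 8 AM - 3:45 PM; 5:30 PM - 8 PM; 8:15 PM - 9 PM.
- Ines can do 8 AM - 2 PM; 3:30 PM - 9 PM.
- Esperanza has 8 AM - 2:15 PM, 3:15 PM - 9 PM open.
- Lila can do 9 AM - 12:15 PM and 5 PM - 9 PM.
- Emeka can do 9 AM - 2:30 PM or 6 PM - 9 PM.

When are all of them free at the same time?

10:15-12:15, 18:00-20:00, 20:15-20:45

Gita ∩ Elena: 10:15-14:15, 16:30-20:45.
Gita ∩ Elena ∩ Arjun: 10:15-14:15, 17:30-20:00, 20:15-20:45.
Gita ∩ Elena ∩ Arjun ∩ Ines: 10:15-14:00, 17:30-20:00, 20:15-20:45.
Gita ∩ Elena ∩ Arjun ∩ Ines ∩ Esperanza: 10:15-14:00, 17:30-20:00, 20:15-20:45.
Gita ∩ Elena ∩ Arjun ∩ Ines ∩ Esperanza ∩ Lila: 10:15-12:15, 17:30-20:00, 20:15-20:45.
Gita ∩ Elena ∩ Arjun ∩ Ines ∩ Esperanza ∩ Lila ∩ Emeka: 10:15-12:15, 18:00-20:00, 20:15-20:45.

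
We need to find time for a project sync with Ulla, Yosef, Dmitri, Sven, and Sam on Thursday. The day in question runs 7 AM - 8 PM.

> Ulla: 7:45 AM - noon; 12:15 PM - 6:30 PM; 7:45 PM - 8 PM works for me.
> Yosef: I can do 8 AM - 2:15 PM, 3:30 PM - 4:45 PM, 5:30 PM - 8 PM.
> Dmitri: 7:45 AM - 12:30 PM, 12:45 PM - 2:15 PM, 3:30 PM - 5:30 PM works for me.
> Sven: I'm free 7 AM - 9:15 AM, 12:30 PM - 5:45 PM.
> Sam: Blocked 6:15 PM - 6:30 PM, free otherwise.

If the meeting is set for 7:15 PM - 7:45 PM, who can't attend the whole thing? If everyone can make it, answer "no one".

Dmitri, Sven, Ulla

Ulla free: 07:45-12:00, 12:15-18:30, 19:45-20:00.
Yosef free: 08:00-14:15, 15:30-16:45, 17:30-20:00.
Dmitri free: 07:45-12:30, 12:45-14:15, 15:30-17:30.
Sven free: 07:00-09:15, 12:30-17:45.
Sam free: 07:00-18:15, 18:30-20:00 (invert busy blocks within the working day).
Ulla: not fully free for 19:15-19:45. Yosef: free for 19:15-19:45. Dmitri: not fully free for 19:15-19:45. Sven: not fully free for 19:15-19:45. Sam: free for 19:15-19:45.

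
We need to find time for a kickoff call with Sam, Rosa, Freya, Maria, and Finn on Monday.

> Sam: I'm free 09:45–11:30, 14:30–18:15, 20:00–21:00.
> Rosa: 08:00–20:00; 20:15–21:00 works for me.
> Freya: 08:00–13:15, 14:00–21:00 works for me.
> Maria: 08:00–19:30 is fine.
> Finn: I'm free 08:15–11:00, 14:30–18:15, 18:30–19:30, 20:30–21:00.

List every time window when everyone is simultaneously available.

09:45-11:00, 14:30-18:15

Sam ∩ Rosa: 09:45-11:30, 14:30-18:15, 20:15-21:00.
Sam ∩ Rosa ∩ Freya: 09:45-11:30, 14:30-18:15, 20:15-21:00.
Sam ∩ Rosa ∩ Freya ∩ Maria: 09:45-11:30, 14:30-18:15.
Sam ∩ Rosa ∩ Freya ∩ Maria ∩ Finn: 09:45-11:00, 14:30-18:15.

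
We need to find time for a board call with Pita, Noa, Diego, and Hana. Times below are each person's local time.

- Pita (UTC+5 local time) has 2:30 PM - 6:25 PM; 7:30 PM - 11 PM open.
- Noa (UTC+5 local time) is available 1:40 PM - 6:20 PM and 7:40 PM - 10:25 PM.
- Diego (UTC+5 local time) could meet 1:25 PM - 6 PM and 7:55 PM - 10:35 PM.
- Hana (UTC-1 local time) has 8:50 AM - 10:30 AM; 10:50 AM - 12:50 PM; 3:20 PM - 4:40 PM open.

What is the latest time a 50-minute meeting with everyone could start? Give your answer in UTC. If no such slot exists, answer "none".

Pita in UTC: 09:30-13:25, 14:30-18:00 (subtract 5h to convert from UTC+5).
Noa in UTC: 08:40-13:20, 14:40-17:25 (subtract 5h to convert from UTC+5).
Diego in UTC: 08:25-13:00, 14:55-17:35 (subtract 5h to convert from UTC+5).
Hana in UTC: 09:50-11:30, 11:50-13:50, 16:20-17:40 (add 1h to convert from UTC-1).
Pita ∩ Noa: 09:30-13:20, 14:40-17:25.
Pita ∩ Noa ∩ Diego: 09:30-13:00, 14:55-17:25.
Pita ∩ Noa ∩ Diego ∩ Hana: 09:50-11:30, 11:50-13:00, 16:20-17:25.
Those are the intersection windows.
The last common window of at least 50 minutes is 16:20-17:25; a 50-minute meeting can start as late as 16:35 and still end by 17:25.

16:35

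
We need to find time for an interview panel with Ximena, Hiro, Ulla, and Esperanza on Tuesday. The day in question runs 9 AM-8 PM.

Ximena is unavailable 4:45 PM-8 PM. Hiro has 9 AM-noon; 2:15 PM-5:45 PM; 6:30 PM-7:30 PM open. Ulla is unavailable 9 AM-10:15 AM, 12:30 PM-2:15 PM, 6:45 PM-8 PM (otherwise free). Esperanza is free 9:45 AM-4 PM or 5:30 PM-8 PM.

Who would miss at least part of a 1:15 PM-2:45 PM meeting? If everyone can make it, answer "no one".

Ximena free: 09:00-16:45 (invert busy blocks within the working day).
Hiro free: 09:00-12:00, 14:15-17:45, 18:30-19:30.
Ulla free: 10:15-12:30, 14:15-18:45 (invert busy blocks within the working day).
Esperanza free: 09:45-16:00, 17:30-20:00.
Ximena: free for 13:15-14:45. Hiro: not fully free for 13:15-14:45. Ulla: not fully free for 13:15-14:45. Esperanza: free for 13:15-14:45.

Hiro, Ulla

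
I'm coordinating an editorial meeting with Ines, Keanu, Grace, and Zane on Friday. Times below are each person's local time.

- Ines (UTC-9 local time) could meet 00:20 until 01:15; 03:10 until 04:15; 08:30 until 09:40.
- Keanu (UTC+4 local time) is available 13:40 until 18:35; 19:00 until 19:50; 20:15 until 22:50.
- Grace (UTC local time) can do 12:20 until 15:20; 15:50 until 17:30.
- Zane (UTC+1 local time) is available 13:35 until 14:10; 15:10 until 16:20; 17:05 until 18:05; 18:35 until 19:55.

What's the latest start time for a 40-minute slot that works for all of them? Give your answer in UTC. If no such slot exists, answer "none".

none

Ines in UTC: 09:20-10:15, 12:10-13:15, 17:30-18:40 (add 9h to convert from UTC-9).
Keanu in UTC: 09:40-14:35, 15:00-15:50, 16:15-18:50 (subtract 4h to convert from UTC+4).
Grace in UTC: 12:20-15:20, 15:50-17:30.
Zane in UTC: 12:35-13:10, 14:10-15:20, 16:05-17:05, 17:35-18:55 (subtract 1h to convert from UTC+1).
Ines ∩ Keanu: 09:40-10:15, 12:10-13:15, 17:30-18:40.
Ines ∩ Keanu ∩ Grace: 12:20-13:15.
Ines ∩ Keanu ∩ Grace ∩ Zane: 12:35-13:10.
So the common availability across everyone is 12:35-13:10.
No common window is at least 40 minutes long.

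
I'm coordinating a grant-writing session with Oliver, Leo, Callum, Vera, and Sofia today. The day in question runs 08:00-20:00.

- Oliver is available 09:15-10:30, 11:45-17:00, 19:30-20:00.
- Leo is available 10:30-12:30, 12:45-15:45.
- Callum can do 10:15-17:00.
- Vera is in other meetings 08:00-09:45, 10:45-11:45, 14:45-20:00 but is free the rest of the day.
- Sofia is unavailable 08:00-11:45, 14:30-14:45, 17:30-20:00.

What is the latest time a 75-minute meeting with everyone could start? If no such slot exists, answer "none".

Oliver free: 09:15-10:30, 11:45-17:00, 19:30-20:00.
Leo free: 10:30-12:30, 12:45-15:45.
Callum free: 10:15-17:00.
Vera free: 09:45-10:45, 11:45-14:45 (invert busy blocks within the working day).
Sofia free: 11:45-14:30, 14:45-17:30 (invert busy blocks within the working day).
Oliver ∩ Leo: 11:45-12:30, 12:45-15:45.
Oliver ∩ Leo ∩ Callum: 11:45-12:30, 12:45-15:45.
Oliver ∩ Leo ∩ Callum ∩ Vera: 11:45-12:30, 12:45-14:45.
Oliver ∩ Leo ∩ Callum ∩ Vera ∩ Sofia: 11:45-12:30, 12:45-14:30.
Those are the intersection windows.
The last common window of at least 75 minutes is 12:45-14:30; a 75-minute meeting can start as late as 13:15 and still end by 14:30.

13:15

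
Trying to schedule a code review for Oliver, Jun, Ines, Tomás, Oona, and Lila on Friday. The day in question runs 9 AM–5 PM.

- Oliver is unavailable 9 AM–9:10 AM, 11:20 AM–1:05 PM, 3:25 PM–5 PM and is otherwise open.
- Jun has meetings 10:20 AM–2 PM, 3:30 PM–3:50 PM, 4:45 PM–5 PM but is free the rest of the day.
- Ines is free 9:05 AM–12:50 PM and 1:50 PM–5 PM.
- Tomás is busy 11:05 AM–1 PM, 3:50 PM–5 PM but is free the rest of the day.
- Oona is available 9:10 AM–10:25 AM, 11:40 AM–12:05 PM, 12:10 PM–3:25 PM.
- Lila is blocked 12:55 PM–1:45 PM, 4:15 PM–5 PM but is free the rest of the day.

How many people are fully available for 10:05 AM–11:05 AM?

4

Oliver free: 09:10-11:20, 13:05-15:25 (invert busy blocks within the working day).
Jun free: 09:00-10:20, 14:00-15:30, 15:50-16:45 (invert busy blocks within the working day).
Ines free: 09:05-12:50, 13:50-17:00.
Tomás free: 09:00-11:05, 13:00-15:50 (invert busy blocks within the working day).
Oona free: 09:10-10:25, 11:40-12:05, 12:10-15:25.
Lila free: 09:00-12:55, 13:45-16:15 (invert busy blocks within the working day).
Oliver, Ines, Tomás, and Lila can make the full 10:05-11:05 slot — that's 4.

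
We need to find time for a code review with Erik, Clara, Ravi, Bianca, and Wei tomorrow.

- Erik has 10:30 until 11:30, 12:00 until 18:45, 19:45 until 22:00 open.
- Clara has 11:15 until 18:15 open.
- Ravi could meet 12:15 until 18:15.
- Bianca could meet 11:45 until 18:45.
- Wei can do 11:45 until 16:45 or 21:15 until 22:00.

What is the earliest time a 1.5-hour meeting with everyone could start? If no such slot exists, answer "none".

Erik ∩ Clara: 11:15-11:30, 12:00-18:15.
Erik ∩ Clara ∩ Ravi: 12:15-18:15.
Erik ∩ Clara ∩ Ravi ∩ Bianca: 12:15-18:15.
Erik ∩ Clara ∩ Ravi ∩ Bianca ∩ Wei: 12:15-16:45.
The first common window of at least 90 minutes is 12:15-16:45, so the earliest start is 12:15.

12:15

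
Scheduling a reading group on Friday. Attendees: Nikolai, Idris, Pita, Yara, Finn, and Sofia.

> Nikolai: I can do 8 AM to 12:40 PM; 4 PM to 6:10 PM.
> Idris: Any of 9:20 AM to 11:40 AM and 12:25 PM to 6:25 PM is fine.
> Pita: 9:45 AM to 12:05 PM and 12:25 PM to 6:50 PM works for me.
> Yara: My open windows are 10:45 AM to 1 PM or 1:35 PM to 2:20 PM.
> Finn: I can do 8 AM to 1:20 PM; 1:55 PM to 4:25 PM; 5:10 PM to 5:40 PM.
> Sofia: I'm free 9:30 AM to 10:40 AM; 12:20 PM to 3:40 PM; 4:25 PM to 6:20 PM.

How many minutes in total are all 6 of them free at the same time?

Nikolai ∩ Idris: 09:20-11:40, 12:25-12:40, 16:00-18:10.
Nikolai ∩ Idris ∩ Pita: 09:45-11:40, 12:25-12:40, 16:00-18:10.
Nikolai ∩ Idris ∩ Pita ∩ Yara: 10:45-11:40, 12:25-12:40.
Nikolai ∩ Idris ∩ Pita ∩ Yara ∩ Finn: 10:45-11:40, 12:25-12:40.
Nikolai ∩ Idris ∩ Pita ∩ Yara ∩ Finn ∩ Sofia: 12:25-12:40.
That's a single block of 15 minutes.

15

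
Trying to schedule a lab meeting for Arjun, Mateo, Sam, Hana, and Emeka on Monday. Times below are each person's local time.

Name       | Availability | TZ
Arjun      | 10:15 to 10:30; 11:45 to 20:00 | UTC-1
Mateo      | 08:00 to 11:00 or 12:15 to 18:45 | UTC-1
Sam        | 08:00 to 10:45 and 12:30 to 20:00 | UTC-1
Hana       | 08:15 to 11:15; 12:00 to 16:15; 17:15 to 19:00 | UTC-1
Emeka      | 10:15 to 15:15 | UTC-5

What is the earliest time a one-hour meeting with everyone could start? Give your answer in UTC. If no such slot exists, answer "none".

15:15

Arjun in UTC: 11:15-11:30, 12:45-21:00 (add 1h to convert from UTC-1).
Mateo in UTC: 09:00-12:00, 13:15-19:45 (add 1h to convert from UTC-1).
Sam in UTC: 09:00-11:45, 13:30-21:00 (add 1h to convert from UTC-1).
Hana in UTC: 09:15-12:15, 13:00-17:15, 18:15-20:00 (add 1h to convert from UTC-1).
Emeka in UTC: 15:15-20:15 (add 5h to convert from UTC-5).
Arjun ∩ Mateo: 11:15-11:30, 13:15-19:45.
Arjun ∩ Mateo ∩ Sam: 11:15-11:30, 13:30-19:45.
Arjun ∩ Mateo ∩ Sam ∩ Hana: 11:15-11:30, 13:30-17:15, 18:15-19:45.
Arjun ∩ Mateo ∩ Sam ∩ Hana ∩ Emeka: 15:15-17:15, 18:15-19:45.
The first common window of at least 60 minutes is 15:15-17:15, so the earliest start is 15:15.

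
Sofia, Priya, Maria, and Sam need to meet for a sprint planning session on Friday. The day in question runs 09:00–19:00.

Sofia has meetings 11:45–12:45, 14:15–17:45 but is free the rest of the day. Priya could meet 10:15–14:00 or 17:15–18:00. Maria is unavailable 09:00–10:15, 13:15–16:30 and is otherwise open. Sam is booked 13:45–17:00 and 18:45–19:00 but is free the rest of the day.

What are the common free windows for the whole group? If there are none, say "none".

10:15-11:45, 12:45-13:15, 17:45-18:00

Sofia free: 09:00-11:45, 12:45-14:15, 17:45-19:00 (invert busy blocks within the working day).
Priya free: 10:15-14:00, 17:15-18:00.
Maria free: 10:15-13:15, 16:30-19:00 (invert busy blocks within the working day).
Sam free: 09:00-13:45, 17:00-18:45 (invert busy blocks within the working day).
Sofia ∩ Priya: 10:15-11:45, 12:45-14:00, 17:45-18:00.
Sofia ∩ Priya ∩ Maria: 10:15-11:45, 12:45-13:15, 17:45-18:00.
Sofia ∩ Priya ∩ Maria ∩ Sam: 10:15-11:45, 12:45-13:15, 17:45-18:00.
So the common availability across everyone is 10:15-11:45, 12:45-13:15, 17:45-18:00.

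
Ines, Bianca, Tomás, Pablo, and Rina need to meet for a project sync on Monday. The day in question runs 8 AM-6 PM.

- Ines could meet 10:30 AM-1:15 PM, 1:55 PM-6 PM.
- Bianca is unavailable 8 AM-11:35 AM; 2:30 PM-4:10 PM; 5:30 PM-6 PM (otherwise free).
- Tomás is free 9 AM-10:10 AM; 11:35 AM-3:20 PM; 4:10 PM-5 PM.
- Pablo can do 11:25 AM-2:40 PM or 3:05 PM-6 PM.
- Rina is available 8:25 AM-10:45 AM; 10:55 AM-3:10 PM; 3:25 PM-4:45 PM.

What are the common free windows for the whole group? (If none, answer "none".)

Ines free: 10:30-13:15, 13:55-18:00.
Bianca free: 11:35-14:30, 16:10-17:30 (invert busy blocks within the working day).
Tomás free: 09:00-10:10, 11:35-15:20, 16:10-17:00.
Pablo free: 11:25-14:40, 15:05-18:00.
Rina free: 08:25-10:45, 10:55-15:10, 15:25-16:45.
Ines ∩ Bianca: 11:35-13:15, 13:55-14:30, 16:10-17:30.
Ines ∩ Bianca ∩ Tomás: 11:35-13:15, 13:55-14:30, 16:10-17:00.
Ines ∩ Bianca ∩ Tomás ∩ Pablo: 11:35-13:15, 13:55-14:30, 16:10-17:00.
Ines ∩ Bianca ∩ Tomás ∩ Pablo ∩ Rina: 11:35-13:15, 13:55-14:30, 16:10-16:45.

11:35-13:15, 13:55-14:30, 16:10-16:45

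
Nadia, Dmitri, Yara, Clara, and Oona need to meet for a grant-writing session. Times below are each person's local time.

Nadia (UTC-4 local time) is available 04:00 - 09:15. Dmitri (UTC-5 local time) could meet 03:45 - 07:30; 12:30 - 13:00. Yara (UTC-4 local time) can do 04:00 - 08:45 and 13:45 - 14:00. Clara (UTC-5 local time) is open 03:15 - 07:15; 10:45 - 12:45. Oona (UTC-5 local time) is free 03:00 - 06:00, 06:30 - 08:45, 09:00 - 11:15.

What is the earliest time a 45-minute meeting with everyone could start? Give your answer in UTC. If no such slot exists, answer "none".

Nadia in UTC: 08:00-13:15 (add 4h to convert from UTC-4).
Dmitri in UTC: 08:45-12:30, 17:30-18:00 (add 5h to convert from UTC-5).
Yara in UTC: 08:00-12:45, 17:45-18:00 (add 4h to convert from UTC-4).
Clara in UTC: 08:15-12:15, 15:45-17:45 (add 5h to convert from UTC-5).
Oona in UTC: 08:00-11:00, 11:30-13:45, 14:00-16:15 (add 5h to convert from UTC-5).
Nadia ∩ Dmitri: 08:45-12:30.
Nadia ∩ Dmitri ∩ Yara: 08:45-12:30.
Nadia ∩ Dmitri ∩ Yara ∩ Clara: 08:45-12:15.
Nadia ∩ Dmitri ∩ Yara ∩ Clara ∩ Oona: 08:45-11:00, 11:30-12:15.
Those are the intersection windows.
The first common window of at least 45 minutes is 08:45-11:00, so the earliest start is 08:45.

08:45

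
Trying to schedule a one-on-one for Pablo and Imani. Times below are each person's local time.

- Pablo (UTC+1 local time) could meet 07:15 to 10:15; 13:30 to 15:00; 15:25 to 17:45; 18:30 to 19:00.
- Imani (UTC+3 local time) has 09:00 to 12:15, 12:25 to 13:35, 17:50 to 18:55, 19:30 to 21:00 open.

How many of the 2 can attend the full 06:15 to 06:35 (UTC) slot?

Pablo in UTC: 06:15-09:15, 12:30-14:00, 14:25-16:45, 17:30-18:00 (subtract 1h to convert from UTC+1).
Imani in UTC: 06:00-09:15, 09:25-10:35, 14:50-15:55, 16:30-18:00 (subtract 3h to convert from UTC+3).
Pablo and Imani can make the full 06:15-06:35 slot — that's 2.

2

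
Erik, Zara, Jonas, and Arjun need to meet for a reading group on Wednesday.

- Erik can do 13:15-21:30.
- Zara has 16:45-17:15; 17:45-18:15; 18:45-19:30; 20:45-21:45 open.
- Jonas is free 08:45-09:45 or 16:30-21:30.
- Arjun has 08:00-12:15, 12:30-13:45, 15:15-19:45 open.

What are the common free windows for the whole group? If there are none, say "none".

Erik ∩ Zara: 16:45-17:15, 17:45-18:15, 18:45-19:30, 20:45-21:30.
Erik ∩ Zara ∩ Jonas: 16:45-17:15, 17:45-18:15, 18:45-19:30, 20:45-21:30.
Erik ∩ Zara ∩ Jonas ∩ Arjun: 16:45-17:15, 17:45-18:15, 18:45-19:30.

16:45-17:15, 17:45-18:15, 18:45-19:30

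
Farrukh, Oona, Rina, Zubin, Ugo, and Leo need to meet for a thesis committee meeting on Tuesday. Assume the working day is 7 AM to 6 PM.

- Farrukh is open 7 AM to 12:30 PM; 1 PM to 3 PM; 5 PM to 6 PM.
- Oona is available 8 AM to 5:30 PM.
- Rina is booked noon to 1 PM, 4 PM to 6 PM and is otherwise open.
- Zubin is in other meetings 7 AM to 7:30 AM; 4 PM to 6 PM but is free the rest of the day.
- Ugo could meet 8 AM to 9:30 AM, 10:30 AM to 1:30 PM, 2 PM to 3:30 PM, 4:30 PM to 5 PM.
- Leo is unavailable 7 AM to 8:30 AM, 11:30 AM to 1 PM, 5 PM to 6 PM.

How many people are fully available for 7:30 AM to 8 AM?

3

Farrukh free: 07:00-12:30, 13:00-15:00, 17:00-18:00.
Oona free: 08:00-17:30.
Rina free: 07:00-12:00, 13:00-16:00 (invert busy blocks within the working day).
Zubin free: 07:30-16:00 (invert busy blocks within the working day).
Ugo free: 08:00-09:30, 10:30-13:30, 14:00-15:30, 16:30-17:00.
Leo free: 08:30-11:30, 13:00-17:00 (invert busy blocks within the working day).
Farrukh, Rina, and Zubin can make the full 07:30-08:00 slot — that's 3.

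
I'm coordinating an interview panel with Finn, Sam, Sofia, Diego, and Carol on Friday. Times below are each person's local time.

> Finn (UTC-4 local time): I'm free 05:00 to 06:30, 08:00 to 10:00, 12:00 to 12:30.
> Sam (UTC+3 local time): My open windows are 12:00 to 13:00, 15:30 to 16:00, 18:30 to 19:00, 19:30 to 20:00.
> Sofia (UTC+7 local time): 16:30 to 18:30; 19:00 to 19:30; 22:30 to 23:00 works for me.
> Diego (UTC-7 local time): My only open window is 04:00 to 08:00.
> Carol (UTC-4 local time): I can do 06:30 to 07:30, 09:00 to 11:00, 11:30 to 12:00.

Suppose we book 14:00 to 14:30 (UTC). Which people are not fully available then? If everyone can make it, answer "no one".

Finn, Sam, Sofia

Finn in UTC: 09:00-10:30, 12:00-14:00, 16:00-16:30 (add 4h to convert from UTC-4).
Sam in UTC: 09:00-10:00, 12:30-13:00, 15:30-16:00, 16:30-17:00 (subtract 3h to convert from UTC+3).
Sofia in UTC: 09:30-11:30, 12:00-12:30, 15:30-16:00 (subtract 7h to convert from UTC+7).
Diego in UTC: 11:00-15:00 (add 7h to convert from UTC-7).
Carol in UTC: 10:30-11:30, 13:00-15:00, 15:30-16:00 (add 4h to convert from UTC-4).
Finn: not fully free for 14:00-14:30. Sam: not fully free for 14:00-14:30. Sofia: not fully free for 14:00-14:30. Diego: free for 14:00-14:30. Carol: free for 14:00-14:30.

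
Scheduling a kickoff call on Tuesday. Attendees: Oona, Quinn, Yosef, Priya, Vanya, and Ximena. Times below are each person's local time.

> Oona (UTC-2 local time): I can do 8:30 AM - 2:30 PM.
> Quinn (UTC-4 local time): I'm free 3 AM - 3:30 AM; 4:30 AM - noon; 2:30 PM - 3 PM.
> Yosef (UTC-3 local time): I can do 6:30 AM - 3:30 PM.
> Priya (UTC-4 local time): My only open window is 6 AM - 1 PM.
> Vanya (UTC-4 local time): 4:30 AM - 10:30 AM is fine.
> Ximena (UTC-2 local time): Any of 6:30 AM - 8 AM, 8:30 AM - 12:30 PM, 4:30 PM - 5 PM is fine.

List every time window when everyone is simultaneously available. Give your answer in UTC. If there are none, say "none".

10:30-14:30

Oona in UTC: 10:30-16:30 (add 2h to convert from UTC-2).
Quinn in UTC: 07:00-07:30, 08:30-16:00, 18:30-19:00 (add 4h to convert from UTC-4).
Yosef in UTC: 09:30-18:30 (add 3h to convert from UTC-3).
Priya in UTC: 10:00-17:00 (add 4h to convert from UTC-4).
Vanya in UTC: 08:30-14:30 (add 4h to convert from UTC-4).
Ximena in UTC: 08:30-10:00, 10:30-14:30, 18:30-19:00 (add 2h to convert from UTC-2).
Oona ∩ Quinn: 10:30-16:00.
Oona ∩ Quinn ∩ Yosef: 10:30-16:00.
Oona ∩ Quinn ∩ Yosef ∩ Priya: 10:30-16:00.
Oona ∩ Quinn ∩ Yosef ∩ Priya ∩ Vanya: 10:30-14:30.
Oona ∩ Quinn ∩ Yosef ∩ Priya ∩ Vanya ∩ Ximena: 10:30-14:30.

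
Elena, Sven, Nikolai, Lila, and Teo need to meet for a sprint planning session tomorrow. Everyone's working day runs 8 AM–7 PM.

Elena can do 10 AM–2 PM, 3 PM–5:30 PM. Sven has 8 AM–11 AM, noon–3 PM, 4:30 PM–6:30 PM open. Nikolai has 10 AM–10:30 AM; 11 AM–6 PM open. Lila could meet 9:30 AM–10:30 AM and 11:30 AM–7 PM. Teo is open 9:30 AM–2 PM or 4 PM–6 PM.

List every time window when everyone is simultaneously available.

10:00-10:30, 12:00-14:00, 16:30-17:30

Elena ∩ Sven: 10:00-11:00, 12:00-14:00, 16:30-17:30.
Elena ∩ Sven ∩ Nikolai: 10:00-10:30, 12:00-14:00, 16:30-17:30.
Elena ∩ Sven ∩ Nikolai ∩ Lila: 10:00-10:30, 12:00-14:00, 16:30-17:30.
Elena ∩ Sven ∩ Nikolai ∩ Lila ∩ Teo: 10:00-10:30, 12:00-14:00, 16:30-17:30.
So the common availability across everyone is 10:00-10:30, 12:00-14:00, 16:30-17:30.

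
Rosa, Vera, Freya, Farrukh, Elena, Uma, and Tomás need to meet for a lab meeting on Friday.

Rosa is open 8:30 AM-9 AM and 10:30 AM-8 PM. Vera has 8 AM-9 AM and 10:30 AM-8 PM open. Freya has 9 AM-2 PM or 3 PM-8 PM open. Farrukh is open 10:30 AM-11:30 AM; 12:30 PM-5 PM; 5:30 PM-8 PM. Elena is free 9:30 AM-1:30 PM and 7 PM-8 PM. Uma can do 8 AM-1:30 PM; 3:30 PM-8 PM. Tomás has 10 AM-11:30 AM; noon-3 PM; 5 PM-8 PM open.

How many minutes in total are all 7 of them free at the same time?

180

Rosa ∩ Vera: 08:30-09:00, 10:30-20:00.
Rosa ∩ Vera ∩ Freya: 10:30-14:00, 15:00-20:00.
Rosa ∩ Vera ∩ Freya ∩ Farrukh: 10:30-11:30, 12:30-14:00, 15:00-17:00, 17:30-20:00.
Rosa ∩ Vera ∩ Freya ∩ Farrukh ∩ Elena: 10:30-11:30, 12:30-13:30, 19:00-20:00.
Rosa ∩ Vera ∩ Freya ∩ Farrukh ∩ Elena ∩ Uma: 10:30-11:30, 12:30-13:30, 19:00-20:00.
Rosa ∩ Vera ∩ Freya ∩ Farrukh ∩ Elena ∩ Uma ∩ Tomás: 10:30-11:30, 12:30-13:30, 19:00-20:00.
Summing the common windows: 60 + 60 + 60 = 180 minutes.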